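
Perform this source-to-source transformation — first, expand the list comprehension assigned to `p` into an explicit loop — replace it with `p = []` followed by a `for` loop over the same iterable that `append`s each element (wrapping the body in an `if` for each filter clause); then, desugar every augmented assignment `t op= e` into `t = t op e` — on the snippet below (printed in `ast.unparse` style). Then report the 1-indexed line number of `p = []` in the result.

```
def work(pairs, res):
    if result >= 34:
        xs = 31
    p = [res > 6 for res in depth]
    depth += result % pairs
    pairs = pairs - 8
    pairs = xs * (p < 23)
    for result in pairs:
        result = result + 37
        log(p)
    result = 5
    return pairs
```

4

Transformed code:
def work(pairs, res):
    if result >= 34:
        xs = 31
    p = []
    for res in depth:
        p.append(res > 6)
    depth = depth + result % pairs
    pairs = pairs - 8
    pairs = xs * (p < 23)
    for result in pairs:
        result = result + 37
        log(p)
    result = 5
    return pairs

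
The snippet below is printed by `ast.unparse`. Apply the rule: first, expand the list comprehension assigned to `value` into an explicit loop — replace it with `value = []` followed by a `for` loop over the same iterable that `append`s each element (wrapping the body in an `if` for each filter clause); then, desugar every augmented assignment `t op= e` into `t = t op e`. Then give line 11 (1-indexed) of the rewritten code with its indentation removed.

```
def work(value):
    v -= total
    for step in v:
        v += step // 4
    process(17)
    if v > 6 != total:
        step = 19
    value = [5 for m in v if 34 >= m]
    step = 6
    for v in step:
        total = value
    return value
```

Transformed code:
def work(value):
    v = v - total
    for step in v:
        v = v + step // 4
    process(17)
    if v > 6 != total:
        step = 19
    value = []
    for m in v:
        if 34 >= m:
            value.append(5)
    step = 6
    for v in step:
        total = value
    return value

value.append(5)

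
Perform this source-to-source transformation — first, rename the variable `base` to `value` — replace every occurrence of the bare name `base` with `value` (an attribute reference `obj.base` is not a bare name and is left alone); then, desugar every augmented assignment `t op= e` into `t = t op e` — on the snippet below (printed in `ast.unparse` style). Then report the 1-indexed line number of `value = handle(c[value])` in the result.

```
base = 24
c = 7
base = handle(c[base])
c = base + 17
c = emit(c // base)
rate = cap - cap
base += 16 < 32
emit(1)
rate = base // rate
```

Transformed code:
value = 24
c = 7
value = handle(c[value])
c = value + 17
c = emit(c // value)
rate = cap - cap
value = value + (16 < 32)
emit(1)
rate = value // rate

3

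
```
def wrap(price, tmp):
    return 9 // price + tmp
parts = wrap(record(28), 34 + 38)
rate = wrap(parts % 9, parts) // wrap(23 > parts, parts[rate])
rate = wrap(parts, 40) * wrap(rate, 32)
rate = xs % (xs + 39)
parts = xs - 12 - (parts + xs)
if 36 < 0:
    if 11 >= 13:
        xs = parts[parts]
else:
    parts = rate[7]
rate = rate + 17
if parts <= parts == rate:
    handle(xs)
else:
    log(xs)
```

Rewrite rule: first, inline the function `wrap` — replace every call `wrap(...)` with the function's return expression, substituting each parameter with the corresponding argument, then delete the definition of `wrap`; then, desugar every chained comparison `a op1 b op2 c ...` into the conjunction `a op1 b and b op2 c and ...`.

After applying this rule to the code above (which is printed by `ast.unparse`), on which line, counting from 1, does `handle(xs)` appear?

Transformed code:
parts = 9 // record(28) + (34 + 38)
rate = (9 // (parts % 9) + parts) // (9 // (23 > parts) + parts[rate])
rate = (9 // parts + 40) * (9 // rate + 32)
rate = xs % (xs + 39)
parts = xs - 12 - (parts + xs)
if 36 < 0:
    if 11 >= 13:
        xs = parts[parts]
else:
    parts = rate[7]
rate = rate + 17
if parts <= parts and parts == rate:
    handle(xs)
else:
    log(xs)

13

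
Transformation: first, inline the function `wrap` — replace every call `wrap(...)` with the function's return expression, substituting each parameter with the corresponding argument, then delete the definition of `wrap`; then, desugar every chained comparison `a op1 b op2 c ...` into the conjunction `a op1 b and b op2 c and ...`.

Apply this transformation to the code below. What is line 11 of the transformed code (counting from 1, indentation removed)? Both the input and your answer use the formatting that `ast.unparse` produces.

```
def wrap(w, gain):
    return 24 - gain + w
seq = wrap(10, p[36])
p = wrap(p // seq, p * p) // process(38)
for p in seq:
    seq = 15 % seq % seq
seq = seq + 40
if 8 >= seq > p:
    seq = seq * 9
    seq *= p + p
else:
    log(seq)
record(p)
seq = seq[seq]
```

Transformed code:
seq = 24 - p[36] + 10
p = (24 - p * p + p // seq) // process(38)
for p in seq:
    seq = 15 % seq % seq
seq = seq + 40
if 8 >= seq and seq > p:
    seq = seq * 9
    seq *= p + p
else:
    log(seq)
record(p)
seq = seq[seq]

record(p)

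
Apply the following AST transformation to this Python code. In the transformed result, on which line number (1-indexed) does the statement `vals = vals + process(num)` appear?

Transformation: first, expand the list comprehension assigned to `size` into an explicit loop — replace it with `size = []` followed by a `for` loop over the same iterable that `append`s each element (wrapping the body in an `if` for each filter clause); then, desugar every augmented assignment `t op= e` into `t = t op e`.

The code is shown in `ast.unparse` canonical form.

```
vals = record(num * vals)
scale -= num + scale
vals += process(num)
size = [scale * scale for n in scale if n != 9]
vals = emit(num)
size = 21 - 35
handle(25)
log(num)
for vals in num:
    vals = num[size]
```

3

Transformed code:
vals = record(num * vals)
scale = scale - (num + scale)
vals = vals + process(num)
size = []
for n in scale:
    if n != 9:
        size.append(scale * scale)
vals = emit(num)
size = 21 - 35
handle(25)
log(num)
for vals in num:
    vals = num[size]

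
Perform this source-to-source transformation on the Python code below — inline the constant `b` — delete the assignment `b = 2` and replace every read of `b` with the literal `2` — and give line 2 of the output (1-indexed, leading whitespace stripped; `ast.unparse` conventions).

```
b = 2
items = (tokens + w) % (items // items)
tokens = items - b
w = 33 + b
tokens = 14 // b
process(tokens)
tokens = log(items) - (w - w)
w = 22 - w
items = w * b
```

tokens = items - 2

Transformed code:
items = (tokens + w) % (items // items)
tokens = items - 2
w = 33 + 2
tokens = 14 // 2
process(tokens)
tokens = log(items) - (w - w)
w = 22 - w
items = w * 2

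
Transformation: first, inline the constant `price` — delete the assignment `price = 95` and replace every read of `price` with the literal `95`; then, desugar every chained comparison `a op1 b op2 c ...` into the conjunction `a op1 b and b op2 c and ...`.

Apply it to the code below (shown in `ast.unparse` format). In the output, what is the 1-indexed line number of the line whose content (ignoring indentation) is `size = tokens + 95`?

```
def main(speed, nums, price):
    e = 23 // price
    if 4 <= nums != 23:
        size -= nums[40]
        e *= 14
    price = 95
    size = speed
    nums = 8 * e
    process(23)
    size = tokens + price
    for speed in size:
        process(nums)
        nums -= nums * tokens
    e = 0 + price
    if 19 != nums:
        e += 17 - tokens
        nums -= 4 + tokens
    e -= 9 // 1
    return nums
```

9

Transformed code:
def main(speed, nums, price):
    e = 23 // 95
    if 4 <= nums and nums != 23:
        size -= nums[40]
        e *= 14
    size = speed
    nums = 8 * e
    process(23)
    size = tokens + 95
    for speed in size:
        process(nums)
        nums -= nums * tokens
    e = 0 + 95
    if 19 != nums:
        e += 17 - tokens
        nums -= 4 + tokens
    e -= 9 // 1
    return nums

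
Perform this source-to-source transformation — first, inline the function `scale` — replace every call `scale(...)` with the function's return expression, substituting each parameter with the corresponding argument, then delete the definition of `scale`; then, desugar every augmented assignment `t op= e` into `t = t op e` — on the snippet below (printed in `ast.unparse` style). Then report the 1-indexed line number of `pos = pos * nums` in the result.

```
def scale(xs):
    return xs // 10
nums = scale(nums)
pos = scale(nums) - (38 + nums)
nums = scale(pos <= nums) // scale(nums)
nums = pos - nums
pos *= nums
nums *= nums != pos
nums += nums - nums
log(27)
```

Transformed code:
nums = nums // 10
pos = nums // 10 - (38 + nums)
nums = (pos <= nums) // 10 // (nums // 10)
nums = pos - nums
pos = pos * nums
nums = nums * (nums != pos)
nums = nums + (nums - nums)
log(27)

5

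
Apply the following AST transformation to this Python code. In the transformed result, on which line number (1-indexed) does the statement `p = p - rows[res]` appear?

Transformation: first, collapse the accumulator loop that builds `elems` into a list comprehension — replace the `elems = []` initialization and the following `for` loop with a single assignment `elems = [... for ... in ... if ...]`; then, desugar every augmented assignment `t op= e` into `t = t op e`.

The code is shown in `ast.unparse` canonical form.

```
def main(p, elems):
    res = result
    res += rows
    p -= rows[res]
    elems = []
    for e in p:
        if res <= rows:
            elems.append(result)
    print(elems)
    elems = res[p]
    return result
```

4

Transformed code:
def main(p, elems):
    res = result
    res = res + rows
    p = p - rows[res]
    elems = [result for e in p if res <= rows]
    print(elems)
    elems = res[p]
    return result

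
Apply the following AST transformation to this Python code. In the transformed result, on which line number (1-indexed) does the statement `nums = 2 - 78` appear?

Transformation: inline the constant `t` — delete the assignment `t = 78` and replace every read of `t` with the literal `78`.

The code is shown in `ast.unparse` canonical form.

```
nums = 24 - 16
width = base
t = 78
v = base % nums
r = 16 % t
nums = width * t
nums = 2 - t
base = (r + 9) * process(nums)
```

Transformed code:
nums = 24 - 16
width = base
v = base % nums
r = 16 % 78
nums = width * 78
nums = 2 - 78
base = (r + 9) * process(nums)

6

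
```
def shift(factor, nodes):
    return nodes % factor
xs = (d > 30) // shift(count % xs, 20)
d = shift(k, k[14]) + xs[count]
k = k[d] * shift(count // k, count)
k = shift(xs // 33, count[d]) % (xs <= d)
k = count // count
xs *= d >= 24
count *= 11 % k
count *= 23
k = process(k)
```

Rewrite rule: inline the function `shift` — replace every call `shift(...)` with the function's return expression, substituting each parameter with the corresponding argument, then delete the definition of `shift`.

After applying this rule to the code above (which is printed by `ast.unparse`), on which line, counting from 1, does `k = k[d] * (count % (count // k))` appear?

Transformed code:
xs = (d > 30) // (20 % (count % xs))
d = k[14] % k + xs[count]
k = k[d] * (count % (count // k))
k = count[d] % (xs // 33) % (xs <= d)
k = count // count
xs *= d >= 24
count *= 11 % k
count *= 23
k = process(k)

3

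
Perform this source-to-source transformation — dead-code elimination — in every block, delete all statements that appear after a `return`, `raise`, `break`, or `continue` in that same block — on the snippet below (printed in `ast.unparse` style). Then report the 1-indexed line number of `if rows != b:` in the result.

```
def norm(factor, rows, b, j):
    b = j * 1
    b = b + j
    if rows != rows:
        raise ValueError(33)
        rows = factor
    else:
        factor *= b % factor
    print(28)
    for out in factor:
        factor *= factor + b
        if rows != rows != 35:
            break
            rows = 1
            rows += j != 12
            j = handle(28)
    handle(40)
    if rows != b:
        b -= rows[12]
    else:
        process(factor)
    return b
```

Transformed code:
def norm(factor, rows, b, j):
    b = j * 1
    b = b + j
    if rows != rows:
        raise ValueError(33)
    else:
        factor *= b % factor
    print(28)
    for out in factor:
        factor *= factor + b
        if rows != rows != 35:
            break
    handle(40)
    if rows != b:
        b -= rows[12]
    else:
        process(factor)
    return b

14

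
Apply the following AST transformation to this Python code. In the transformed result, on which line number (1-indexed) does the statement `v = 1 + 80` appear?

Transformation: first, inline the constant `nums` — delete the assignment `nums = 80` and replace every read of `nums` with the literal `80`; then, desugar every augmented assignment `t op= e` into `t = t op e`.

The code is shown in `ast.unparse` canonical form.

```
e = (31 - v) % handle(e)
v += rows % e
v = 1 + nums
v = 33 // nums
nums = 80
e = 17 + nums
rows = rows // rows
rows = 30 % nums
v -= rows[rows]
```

3

Transformed code:
e = (31 - v) % handle(e)
v = v + rows % e
v = 1 + 80
v = 33 // 80
e = 17 + 80
rows = rows // rows
rows = 30 % 80
v = v - rows[rows]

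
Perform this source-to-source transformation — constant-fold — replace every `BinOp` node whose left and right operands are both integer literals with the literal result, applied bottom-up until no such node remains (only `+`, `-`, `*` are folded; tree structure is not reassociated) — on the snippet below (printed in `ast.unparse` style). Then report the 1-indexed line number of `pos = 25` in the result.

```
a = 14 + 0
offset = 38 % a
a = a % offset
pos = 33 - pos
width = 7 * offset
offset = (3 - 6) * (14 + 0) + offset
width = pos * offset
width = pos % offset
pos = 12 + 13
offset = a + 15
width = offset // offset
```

Transformed code:
a = 14
offset = 38 % a
a = a % offset
pos = 33 - pos
width = 7 * offset
offset = -42 + offset
width = pos * offset
width = pos % offset
pos = 25
offset = a + 15
width = offset // offset

9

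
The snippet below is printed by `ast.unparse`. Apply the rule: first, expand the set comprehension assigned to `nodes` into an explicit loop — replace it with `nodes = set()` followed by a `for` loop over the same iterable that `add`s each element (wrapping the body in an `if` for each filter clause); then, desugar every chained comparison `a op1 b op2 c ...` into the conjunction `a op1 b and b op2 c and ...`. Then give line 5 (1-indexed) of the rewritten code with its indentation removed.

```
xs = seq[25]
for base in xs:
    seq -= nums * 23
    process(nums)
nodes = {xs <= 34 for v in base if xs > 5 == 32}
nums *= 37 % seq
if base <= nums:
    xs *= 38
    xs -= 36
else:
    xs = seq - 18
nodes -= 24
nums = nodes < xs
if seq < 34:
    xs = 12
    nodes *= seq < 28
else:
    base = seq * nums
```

nodes = set()

Transformed code:
xs = seq[25]
for base in xs:
    seq -= nums * 23
    process(nums)
nodes = set()
for v in base:
    if xs > 5 and 5 == 32:
        nodes.add(xs <= 34)
nums *= 37 % seq
if base <= nums:
    xs *= 38
    xs -= 36
else:
    xs = seq - 18
nodes -= 24
nums = nodes < xs
if seq < 34:
    xs = 12
    nodes *= seq < 28
else:
    base = seq * nums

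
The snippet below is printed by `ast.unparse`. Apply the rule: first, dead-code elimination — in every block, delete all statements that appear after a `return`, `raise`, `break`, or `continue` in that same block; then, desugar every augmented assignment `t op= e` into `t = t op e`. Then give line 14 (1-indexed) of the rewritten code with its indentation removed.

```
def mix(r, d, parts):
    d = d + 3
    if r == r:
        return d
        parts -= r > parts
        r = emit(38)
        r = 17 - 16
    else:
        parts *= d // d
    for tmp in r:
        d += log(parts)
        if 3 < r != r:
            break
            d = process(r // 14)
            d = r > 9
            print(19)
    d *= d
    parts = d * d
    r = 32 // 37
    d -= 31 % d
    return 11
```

d = d - 31 % d

Transformed code:
def mix(r, d, parts):
    d = d + 3
    if r == r:
        return d
    else:
        parts = parts * (d // d)
    for tmp in r:
        d = d + log(parts)
        if 3 < r != r:
            break
    d = d * d
    parts = d * d
    r = 32 // 37
    d = d - 31 % d
    return 11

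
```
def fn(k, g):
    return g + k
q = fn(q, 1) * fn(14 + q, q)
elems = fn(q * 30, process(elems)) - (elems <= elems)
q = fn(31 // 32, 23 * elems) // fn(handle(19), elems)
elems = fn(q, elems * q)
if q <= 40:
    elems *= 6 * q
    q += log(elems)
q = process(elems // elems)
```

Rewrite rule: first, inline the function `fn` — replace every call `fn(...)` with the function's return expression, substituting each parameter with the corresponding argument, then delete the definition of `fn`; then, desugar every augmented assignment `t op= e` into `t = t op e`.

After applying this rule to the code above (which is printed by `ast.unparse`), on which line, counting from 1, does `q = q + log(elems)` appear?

Transformed code:
q = (1 + q) * (q + (14 + q))
elems = process(elems) + q * 30 - (elems <= elems)
q = (23 * elems + 31 // 32) // (elems + handle(19))
elems = elems * q + q
if q <= 40:
    elems = elems * (6 * q)
    q = q + log(elems)
q = process(elems // elems)

7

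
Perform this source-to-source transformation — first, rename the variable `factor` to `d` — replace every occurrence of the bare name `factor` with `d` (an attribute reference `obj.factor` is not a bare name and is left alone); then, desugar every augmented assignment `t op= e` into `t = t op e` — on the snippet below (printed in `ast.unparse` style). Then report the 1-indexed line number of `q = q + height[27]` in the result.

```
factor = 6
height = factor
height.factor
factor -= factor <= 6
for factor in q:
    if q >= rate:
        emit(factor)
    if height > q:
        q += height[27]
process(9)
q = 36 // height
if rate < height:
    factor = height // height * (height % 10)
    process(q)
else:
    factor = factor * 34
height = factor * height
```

Transformed code:
d = 6
height = d
height.factor
d = d - (d <= 6)
for d in q:
    if q >= rate:
        emit(d)
    if height > q:
        q = q + height[27]
process(9)
q = 36 // height
if rate < height:
    d = height // height * (height % 10)
    process(q)
else:
    d = d * 34
height = d * height

9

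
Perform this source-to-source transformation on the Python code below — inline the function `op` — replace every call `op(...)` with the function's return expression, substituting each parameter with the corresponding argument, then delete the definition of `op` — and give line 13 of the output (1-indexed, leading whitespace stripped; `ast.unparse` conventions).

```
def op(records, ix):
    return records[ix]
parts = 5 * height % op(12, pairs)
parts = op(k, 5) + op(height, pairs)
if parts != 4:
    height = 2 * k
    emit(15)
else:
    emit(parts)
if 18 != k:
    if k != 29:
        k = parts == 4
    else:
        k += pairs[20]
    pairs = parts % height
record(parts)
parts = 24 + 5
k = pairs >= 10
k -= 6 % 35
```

Transformed code:
parts = 5 * height % 12[pairs]
parts = k[5] + height[pairs]
if parts != 4:
    height = 2 * k
    emit(15)
else:
    emit(parts)
if 18 != k:
    if k != 29:
        k = parts == 4
    else:
        k += pairs[20]
    pairs = parts % height
record(parts)
parts = 24 + 5
k = pairs >= 10
k -= 6 % 35

pairs = parts % height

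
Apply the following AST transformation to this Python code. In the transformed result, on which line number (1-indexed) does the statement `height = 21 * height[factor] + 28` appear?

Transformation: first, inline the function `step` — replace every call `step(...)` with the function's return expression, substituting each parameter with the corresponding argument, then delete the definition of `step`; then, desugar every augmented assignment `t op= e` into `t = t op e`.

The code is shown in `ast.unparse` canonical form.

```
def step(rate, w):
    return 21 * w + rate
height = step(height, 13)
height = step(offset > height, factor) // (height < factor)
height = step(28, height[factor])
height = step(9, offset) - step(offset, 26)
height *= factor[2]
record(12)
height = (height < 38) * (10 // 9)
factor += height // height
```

Transformed code:
height = 21 * 13 + height
height = (21 * factor + (offset > height)) // (height < factor)
height = 21 * height[factor] + 28
height = 21 * offset + 9 - (21 * 26 + offset)
height = height * factor[2]
record(12)
height = (height < 38) * (10 // 9)
factor = factor + height // height

3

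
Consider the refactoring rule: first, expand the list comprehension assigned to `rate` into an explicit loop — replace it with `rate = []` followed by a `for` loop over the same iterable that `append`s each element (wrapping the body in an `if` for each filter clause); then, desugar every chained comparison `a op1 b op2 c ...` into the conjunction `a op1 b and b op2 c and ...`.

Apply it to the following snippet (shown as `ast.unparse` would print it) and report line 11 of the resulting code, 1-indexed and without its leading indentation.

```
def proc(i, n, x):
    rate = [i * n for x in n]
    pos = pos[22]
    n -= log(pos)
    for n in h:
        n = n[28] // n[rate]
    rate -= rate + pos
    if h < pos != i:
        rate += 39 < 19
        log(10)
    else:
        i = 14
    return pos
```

Transformed code:
def proc(i, n, x):
    rate = []
    for x in n:
        rate.append(i * n)
    pos = pos[22]
    n -= log(pos)
    for n in h:
        n = n[28] // n[rate]
    rate -= rate + pos
    if h < pos and pos != i:
        rate += 39 < 19
        log(10)
    else:
        i = 14
    return pos

rate += 39 < 19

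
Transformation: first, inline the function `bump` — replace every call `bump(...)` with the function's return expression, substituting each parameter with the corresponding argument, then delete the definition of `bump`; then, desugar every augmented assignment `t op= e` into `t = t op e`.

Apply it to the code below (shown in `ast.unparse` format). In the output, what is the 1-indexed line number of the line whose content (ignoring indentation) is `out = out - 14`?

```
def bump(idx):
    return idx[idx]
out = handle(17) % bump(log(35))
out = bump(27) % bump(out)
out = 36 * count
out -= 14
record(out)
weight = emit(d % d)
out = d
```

Transformed code:
out = handle(17) % log(35)[log(35)]
out = 27[27] % out[out]
out = 36 * count
out = out - 14
record(out)
weight = emit(d % d)
out = d

4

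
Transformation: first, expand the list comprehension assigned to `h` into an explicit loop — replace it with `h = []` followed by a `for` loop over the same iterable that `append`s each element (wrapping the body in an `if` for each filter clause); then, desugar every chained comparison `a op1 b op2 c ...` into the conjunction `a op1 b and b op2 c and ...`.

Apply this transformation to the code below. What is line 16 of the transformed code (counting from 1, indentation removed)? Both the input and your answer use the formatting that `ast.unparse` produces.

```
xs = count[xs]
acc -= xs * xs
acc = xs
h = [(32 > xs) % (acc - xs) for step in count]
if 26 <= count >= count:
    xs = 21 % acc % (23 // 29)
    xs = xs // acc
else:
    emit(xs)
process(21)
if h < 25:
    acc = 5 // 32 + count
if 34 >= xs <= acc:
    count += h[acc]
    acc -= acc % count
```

count += h[acc]

Transformed code:
xs = count[xs]
acc -= xs * xs
acc = xs
h = []
for step in count:
    h.append((32 > xs) % (acc - xs))
if 26 <= count and count >= count:
    xs = 21 % acc % (23 // 29)
    xs = xs // acc
else:
    emit(xs)
process(21)
if h < 25:
    acc = 5 // 32 + count
if 34 >= xs and xs <= acc:
    count += h[acc]
    acc -= acc % count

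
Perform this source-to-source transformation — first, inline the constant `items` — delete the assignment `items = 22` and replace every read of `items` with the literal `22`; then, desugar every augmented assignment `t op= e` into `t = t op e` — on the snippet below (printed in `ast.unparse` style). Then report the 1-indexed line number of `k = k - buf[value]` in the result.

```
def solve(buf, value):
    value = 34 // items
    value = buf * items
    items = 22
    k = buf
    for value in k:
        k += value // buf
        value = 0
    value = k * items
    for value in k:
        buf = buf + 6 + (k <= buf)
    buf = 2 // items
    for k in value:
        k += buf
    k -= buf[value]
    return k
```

Transformed code:
def solve(buf, value):
    value = 34 // 22
    value = buf * 22
    k = buf
    for value in k:
        k = k + value // buf
        value = 0
    value = k * 22
    for value in k:
        buf = buf + 6 + (k <= buf)
    buf = 2 // 22
    for k in value:
        k = k + buf
    k = k - buf[value]
    return k

14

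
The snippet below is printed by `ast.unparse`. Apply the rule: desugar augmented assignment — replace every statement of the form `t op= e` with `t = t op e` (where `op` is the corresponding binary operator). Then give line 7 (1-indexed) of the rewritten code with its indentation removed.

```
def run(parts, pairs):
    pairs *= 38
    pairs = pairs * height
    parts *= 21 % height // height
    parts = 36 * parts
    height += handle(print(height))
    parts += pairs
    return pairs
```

Transformed code:
def run(parts, pairs):
    pairs = pairs * 38
    pairs = pairs * height
    parts = parts * (21 % height // height)
    parts = 36 * parts
    height = height + handle(print(height))
    parts = parts + pairs
    return pairs

parts = parts + pairs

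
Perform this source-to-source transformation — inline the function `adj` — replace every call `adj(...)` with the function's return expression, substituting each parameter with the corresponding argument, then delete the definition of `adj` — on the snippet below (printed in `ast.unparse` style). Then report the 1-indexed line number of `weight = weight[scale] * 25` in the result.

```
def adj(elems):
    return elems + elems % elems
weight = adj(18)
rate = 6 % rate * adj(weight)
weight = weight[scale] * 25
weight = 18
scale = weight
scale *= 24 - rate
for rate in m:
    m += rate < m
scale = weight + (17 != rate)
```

Transformed code:
weight = 18 + 18 % 18
rate = 6 % rate * (weight + weight % weight)
weight = weight[scale] * 25
weight = 18
scale = weight
scale *= 24 - rate
for rate in m:
    m += rate < m
scale = weight + (17 != rate)

3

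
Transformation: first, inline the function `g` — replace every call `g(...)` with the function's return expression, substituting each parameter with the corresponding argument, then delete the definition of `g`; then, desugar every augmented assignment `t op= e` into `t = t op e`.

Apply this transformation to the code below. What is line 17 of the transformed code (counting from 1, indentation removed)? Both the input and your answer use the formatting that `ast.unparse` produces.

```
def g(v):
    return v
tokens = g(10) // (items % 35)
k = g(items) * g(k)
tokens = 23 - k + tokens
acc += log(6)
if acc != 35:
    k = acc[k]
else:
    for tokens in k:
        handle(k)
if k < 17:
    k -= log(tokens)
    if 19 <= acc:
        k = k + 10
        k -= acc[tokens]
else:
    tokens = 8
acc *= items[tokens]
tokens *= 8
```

acc = acc * items[tokens]

Transformed code:
tokens = 10 // (items % 35)
k = items * k
tokens = 23 - k + tokens
acc = acc + log(6)
if acc != 35:
    k = acc[k]
else:
    for tokens in k:
        handle(k)
if k < 17:
    k = k - log(tokens)
    if 19 <= acc:
        k = k + 10
        k = k - acc[tokens]
else:
    tokens = 8
acc = acc * items[tokens]
tokens = tokens * 8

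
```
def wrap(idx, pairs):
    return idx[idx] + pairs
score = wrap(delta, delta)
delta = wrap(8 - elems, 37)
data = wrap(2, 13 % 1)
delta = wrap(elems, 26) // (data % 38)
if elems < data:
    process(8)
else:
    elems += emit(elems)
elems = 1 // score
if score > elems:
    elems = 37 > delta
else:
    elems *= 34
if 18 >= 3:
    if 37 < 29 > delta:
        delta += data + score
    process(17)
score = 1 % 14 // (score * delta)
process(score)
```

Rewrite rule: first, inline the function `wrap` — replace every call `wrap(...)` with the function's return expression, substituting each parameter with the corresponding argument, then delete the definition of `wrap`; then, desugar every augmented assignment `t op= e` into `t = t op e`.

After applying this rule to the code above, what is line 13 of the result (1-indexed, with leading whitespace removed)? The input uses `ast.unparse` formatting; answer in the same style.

elems = elems * 34

Transformed code:
score = delta[delta] + delta
delta = (8 - elems)[8 - elems] + 37
data = 2[2] + 13 % 1
delta = (elems[elems] + 26) // (data % 38)
if elems < data:
    process(8)
else:
    elems = elems + emit(elems)
elems = 1 // score
if score > elems:
    elems = 37 > delta
else:
    elems = elems * 34
if 18 >= 3:
    if 37 < 29 > delta:
        delta = delta + (data + score)
    process(17)
score = 1 % 14 // (score * delta)
process(score)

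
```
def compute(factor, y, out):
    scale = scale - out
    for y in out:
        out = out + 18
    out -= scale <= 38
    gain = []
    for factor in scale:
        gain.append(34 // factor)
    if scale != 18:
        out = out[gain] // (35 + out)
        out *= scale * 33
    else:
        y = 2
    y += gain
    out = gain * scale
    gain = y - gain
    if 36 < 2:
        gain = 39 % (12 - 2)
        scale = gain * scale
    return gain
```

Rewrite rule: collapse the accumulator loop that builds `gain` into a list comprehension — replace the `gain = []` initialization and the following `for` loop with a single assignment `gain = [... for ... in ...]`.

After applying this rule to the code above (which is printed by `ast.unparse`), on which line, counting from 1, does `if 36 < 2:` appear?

15

Transformed code:
def compute(factor, y, out):
    scale = scale - out
    for y in out:
        out = out + 18
    out -= scale <= 38
    gain = [34 // factor for factor in scale]
    if scale != 18:
        out = out[gain] // (35 + out)
        out *= scale * 33
    else:
        y = 2
    y += gain
    out = gain * scale
    gain = y - gain
    if 36 < 2:
        gain = 39 % (12 - 2)
        scale = gain * scale
    return gain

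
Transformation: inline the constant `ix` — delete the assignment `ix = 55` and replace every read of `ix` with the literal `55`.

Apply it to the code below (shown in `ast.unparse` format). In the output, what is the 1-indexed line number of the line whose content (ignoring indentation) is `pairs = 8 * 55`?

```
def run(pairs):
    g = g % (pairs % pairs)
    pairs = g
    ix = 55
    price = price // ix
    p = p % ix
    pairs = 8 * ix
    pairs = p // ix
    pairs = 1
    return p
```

6

Transformed code:
def run(pairs):
    g = g % (pairs % pairs)
    pairs = g
    price = price // 55
    p = p % 55
    pairs = 8 * 55
    pairs = p // 55
    pairs = 1
    return p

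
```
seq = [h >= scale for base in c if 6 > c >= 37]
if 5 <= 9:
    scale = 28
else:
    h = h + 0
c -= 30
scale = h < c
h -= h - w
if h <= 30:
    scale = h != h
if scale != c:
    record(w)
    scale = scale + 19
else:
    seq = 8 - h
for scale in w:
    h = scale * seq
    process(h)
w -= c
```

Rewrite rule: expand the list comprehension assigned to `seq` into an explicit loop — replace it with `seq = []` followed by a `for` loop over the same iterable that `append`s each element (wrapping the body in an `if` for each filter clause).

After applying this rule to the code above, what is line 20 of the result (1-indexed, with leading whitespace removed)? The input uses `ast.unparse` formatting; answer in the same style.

Transformed code:
seq = []
for base in c:
    if 6 > c >= 37:
        seq.append(h >= scale)
if 5 <= 9:
    scale = 28
else:
    h = h + 0
c -= 30
scale = h < c
h -= h - w
if h <= 30:
    scale = h != h
if scale != c:
    record(w)
    scale = scale + 19
else:
    seq = 8 - h
for scale in w:
    h = scale * seq
    process(h)
w -= c

h = scale * seq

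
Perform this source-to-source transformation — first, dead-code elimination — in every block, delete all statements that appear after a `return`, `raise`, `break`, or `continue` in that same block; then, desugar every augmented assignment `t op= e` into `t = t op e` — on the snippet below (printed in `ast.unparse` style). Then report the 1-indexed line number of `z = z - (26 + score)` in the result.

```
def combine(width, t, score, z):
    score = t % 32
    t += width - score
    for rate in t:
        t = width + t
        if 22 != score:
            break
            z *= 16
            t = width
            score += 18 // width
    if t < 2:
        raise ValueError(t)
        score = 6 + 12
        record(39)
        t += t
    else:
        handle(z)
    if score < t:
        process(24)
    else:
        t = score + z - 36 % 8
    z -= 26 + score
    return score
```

Transformed code:
def combine(width, t, score, z):
    score = t % 32
    t = t + (width - score)
    for rate in t:
        t = width + t
        if 22 != score:
            break
    if t < 2:
        raise ValueError(t)
    else:
        handle(z)
    if score < t:
        process(24)
    else:
        t = score + z - 36 % 8
    z = z - (26 + score)
    return score

16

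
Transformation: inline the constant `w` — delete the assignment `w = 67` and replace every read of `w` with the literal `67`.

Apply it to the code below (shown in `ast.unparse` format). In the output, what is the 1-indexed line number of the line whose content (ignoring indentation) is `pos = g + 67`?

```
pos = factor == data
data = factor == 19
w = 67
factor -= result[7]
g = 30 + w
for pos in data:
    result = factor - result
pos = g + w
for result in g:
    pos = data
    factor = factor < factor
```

Transformed code:
pos = factor == data
data = factor == 19
factor -= result[7]
g = 30 + 67
for pos in data:
    result = factor - result
pos = g + 67
for result in g:
    pos = data
    factor = factor < factor

7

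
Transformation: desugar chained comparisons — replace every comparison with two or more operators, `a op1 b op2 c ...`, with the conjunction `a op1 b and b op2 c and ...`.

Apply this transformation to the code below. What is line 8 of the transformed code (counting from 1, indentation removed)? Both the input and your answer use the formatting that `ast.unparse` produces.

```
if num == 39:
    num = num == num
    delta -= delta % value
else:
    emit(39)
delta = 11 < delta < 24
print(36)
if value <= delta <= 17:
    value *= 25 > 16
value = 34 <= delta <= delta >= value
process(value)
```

if value <= delta and delta <= 17:

Transformed code:
if num == 39:
    num = num == num
    delta -= delta % value
else:
    emit(39)
delta = 11 < delta and delta < 24
print(36)
if value <= delta and delta <= 17:
    value *= 25 > 16
value = 34 <= delta and delta <= delta and (delta >= value)
process(value)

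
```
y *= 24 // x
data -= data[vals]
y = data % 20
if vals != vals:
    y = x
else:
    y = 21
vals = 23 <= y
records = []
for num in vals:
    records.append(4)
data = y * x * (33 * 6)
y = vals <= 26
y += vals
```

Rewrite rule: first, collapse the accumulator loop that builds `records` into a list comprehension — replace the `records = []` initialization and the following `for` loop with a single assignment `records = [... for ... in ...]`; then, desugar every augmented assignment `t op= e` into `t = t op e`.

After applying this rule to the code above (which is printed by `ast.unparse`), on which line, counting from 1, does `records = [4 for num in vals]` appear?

Transformed code:
y = y * (24 // x)
data = data - data[vals]
y = data % 20
if vals != vals:
    y = x
else:
    y = 21
vals = 23 <= y
records = [4 for num in vals]
data = y * x * (33 * 6)
y = vals <= 26
y = y + vals

9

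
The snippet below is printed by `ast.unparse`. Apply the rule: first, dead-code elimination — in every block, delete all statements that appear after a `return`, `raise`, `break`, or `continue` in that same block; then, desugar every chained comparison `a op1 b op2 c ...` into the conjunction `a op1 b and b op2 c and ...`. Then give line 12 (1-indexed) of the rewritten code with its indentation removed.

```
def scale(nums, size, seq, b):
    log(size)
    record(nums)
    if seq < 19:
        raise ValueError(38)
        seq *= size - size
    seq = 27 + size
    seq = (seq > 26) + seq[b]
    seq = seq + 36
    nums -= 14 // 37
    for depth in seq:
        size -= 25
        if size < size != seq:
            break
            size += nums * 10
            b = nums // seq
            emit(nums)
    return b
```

Transformed code:
def scale(nums, size, seq, b):
    log(size)
    record(nums)
    if seq < 19:
        raise ValueError(38)
    seq = 27 + size
    seq = (seq > 26) + seq[b]
    seq = seq + 36
    nums -= 14 // 37
    for depth in seq:
        size -= 25
        if size < size and size != seq:
            break
    return b

if size < size and size != seq:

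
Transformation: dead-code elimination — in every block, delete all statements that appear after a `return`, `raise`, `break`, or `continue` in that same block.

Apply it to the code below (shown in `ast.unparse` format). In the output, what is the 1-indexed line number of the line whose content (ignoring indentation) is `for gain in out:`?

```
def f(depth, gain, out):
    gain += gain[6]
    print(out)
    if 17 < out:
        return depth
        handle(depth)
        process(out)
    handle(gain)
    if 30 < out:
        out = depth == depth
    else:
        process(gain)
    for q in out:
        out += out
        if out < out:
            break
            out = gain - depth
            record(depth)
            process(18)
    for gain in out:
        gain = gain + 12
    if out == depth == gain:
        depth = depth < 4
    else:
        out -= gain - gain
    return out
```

Transformed code:
def f(depth, gain, out):
    gain += gain[6]
    print(out)
    if 17 < out:
        return depth
    handle(gain)
    if 30 < out:
        out = depth == depth
    else:
        process(gain)
    for q in out:
        out += out
        if out < out:
            break
    for gain in out:
        gain = gain + 12
    if out == depth == gain:
        depth = depth < 4
    else:
        out -= gain - gain
    return out

15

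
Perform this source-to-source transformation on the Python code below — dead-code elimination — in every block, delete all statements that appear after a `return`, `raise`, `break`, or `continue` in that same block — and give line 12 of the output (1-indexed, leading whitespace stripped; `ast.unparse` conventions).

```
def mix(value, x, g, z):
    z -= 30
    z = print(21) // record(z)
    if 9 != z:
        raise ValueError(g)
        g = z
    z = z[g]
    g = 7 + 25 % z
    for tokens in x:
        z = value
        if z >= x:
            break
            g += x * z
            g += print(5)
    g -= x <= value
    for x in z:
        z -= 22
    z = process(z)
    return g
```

g -= x <= value

Transformed code:
def mix(value, x, g, z):
    z -= 30
    z = print(21) // record(z)
    if 9 != z:
        raise ValueError(g)
    z = z[g]
    g = 7 + 25 % z
    for tokens in x:
        z = value
        if z >= x:
            break
    g -= x <= value
    for x in z:
        z -= 22
    z = process(z)
    return g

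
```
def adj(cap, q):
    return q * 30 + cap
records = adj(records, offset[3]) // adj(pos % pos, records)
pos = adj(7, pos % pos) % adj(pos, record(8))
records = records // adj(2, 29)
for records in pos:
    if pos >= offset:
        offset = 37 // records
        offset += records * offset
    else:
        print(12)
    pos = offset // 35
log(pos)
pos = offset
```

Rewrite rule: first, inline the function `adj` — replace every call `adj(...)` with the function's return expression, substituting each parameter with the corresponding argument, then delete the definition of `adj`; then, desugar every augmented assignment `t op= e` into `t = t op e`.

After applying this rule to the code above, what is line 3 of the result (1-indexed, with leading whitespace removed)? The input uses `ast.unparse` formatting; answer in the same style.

Transformed code:
records = (offset[3] * 30 + records) // (records * 30 + pos % pos)
pos = (pos % pos * 30 + 7) % (record(8) * 30 + pos)
records = records // (29 * 30 + 2)
for records in pos:
    if pos >= offset:
        offset = 37 // records
        offset = offset + records * offset
    else:
        print(12)
    pos = offset // 35
log(pos)
pos = offset

records = records // (29 * 30 + 2)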